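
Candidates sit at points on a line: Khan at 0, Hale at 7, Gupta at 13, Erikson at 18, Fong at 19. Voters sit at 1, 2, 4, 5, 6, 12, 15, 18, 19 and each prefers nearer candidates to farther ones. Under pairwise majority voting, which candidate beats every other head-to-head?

With single-peaked preferences on a line, the Condorcet winner is the candidate closest to the median voter.
The median voter (position 6) is closest to Hale at 7.
Check: Hale vs Khan — voters closer to Hale: 7 of 9.

Hale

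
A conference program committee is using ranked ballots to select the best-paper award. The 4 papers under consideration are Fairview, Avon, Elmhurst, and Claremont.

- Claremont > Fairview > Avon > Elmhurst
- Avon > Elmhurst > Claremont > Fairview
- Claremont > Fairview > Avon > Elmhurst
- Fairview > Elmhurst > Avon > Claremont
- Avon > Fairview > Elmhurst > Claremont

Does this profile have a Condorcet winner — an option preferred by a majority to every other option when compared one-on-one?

No

Head-to-head results (5 voters total):
Fairview vs Avon: Fairview wins 3–2.
Fairview vs Elmhurst: Fairview wins 4–1.
Fairview vs Claremont: Claremont wins 3–2.
Avon vs Elmhurst: Avon wins 4–1.
Avon vs Claremont: Avon wins 3–2.
Elmhurst vs Claremont: Elmhurst wins 3–2.
No candidate beats all others: Fairview beats Avon beats Claremont beats Fairview, a majority cycle.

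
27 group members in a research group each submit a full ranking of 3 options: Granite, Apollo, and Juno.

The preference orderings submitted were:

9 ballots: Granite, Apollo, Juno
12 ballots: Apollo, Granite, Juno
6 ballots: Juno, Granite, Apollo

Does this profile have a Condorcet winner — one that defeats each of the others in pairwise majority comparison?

Yes

Head-to-head results (27 voters total):
Granite vs Apollo: Granite wins 15–12.
Granite vs Juno: Granite wins 21–6.
Apollo vs Juno: Apollo wins 21–6.
Granite beats each rival — Apollo (15–12), Juno (21–6) — so Granite is the Condorcet winner.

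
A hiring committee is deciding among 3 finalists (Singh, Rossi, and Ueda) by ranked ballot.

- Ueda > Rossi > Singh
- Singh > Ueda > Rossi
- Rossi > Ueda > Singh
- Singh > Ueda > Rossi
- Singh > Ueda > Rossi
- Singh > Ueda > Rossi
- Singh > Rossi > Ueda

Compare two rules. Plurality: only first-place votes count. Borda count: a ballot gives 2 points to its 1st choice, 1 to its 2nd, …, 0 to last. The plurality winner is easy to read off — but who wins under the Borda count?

Plurality first-place counts: Singh 5, Rossi 1, Ueda 1 → Singh.
Borda totals: Singh 10, Rossi 4, Ueda 7 → Singh.

Singh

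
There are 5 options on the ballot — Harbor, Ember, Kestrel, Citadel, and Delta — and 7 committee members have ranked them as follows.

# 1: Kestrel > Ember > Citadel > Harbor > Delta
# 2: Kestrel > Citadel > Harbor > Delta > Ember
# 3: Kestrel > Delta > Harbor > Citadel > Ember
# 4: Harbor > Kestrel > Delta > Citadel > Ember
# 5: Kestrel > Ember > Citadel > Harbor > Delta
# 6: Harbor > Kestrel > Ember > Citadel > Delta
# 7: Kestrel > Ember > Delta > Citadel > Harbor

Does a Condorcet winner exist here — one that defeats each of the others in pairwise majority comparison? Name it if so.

Kestrel

Head-to-head results (7 voters total):
Harbor vs Ember: Harbor wins 4–3.
Harbor vs Kestrel: Kestrel wins 5–2.
Harbor vs Citadel: Citadel wins 4–3.
Harbor vs Delta: Harbor wins 5–2.
Ember vs Kestrel: Kestrel wins 7–0.
Ember vs Citadel: Ember wins 4–3.
Ember vs Delta: Ember wins 4–3.
Kestrel vs Citadel: Kestrel wins 7–0.
Kestrel vs Delta: Kestrel wins 7–0.
Citadel vs Delta: Citadel wins 4–3.
Kestrel beats each rival — Harbor (5–2), Ember (7–0), Citadel (7–0), Delta (7–0) — so Kestrel is the Condorcet winner.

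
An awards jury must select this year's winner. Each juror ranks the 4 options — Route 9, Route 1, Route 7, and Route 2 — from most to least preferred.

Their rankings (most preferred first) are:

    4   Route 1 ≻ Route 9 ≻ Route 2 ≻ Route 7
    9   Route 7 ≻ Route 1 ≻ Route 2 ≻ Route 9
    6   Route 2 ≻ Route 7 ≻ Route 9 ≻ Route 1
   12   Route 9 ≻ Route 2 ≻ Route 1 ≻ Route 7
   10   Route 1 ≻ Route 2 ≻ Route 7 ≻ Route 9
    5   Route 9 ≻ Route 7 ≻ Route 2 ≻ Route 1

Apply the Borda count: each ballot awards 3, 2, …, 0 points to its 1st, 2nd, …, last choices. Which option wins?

Route 2

Borda scores:
  Route 9: 4·2 + 9·0 + 6·1 + 12·3 + 10·0 + 5·3 = 65
  Route 1: 4·3 + 9·2 + 6·0 + 12·1 + 10·3 + 5·0 = 72
  Route 7: 4·0 + 9·3 + 6·2 + 12·0 + 10·1 + 5·2 = 59
  Route 2: 4·1 + 9·1 + 6·3 + 12·2 + 10·2 + 5·1 = 80
Route 2 has the highest total.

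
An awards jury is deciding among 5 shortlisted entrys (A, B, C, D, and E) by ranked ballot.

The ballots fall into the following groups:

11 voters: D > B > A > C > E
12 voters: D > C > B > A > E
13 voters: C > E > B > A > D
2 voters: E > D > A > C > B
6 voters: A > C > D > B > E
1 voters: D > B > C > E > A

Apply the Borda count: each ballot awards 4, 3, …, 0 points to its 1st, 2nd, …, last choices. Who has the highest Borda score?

Borda scores:
  A: 11·2 + 12·1 + 13·1 + 2·2 + 6·4 + 0 = 75
  B: 11·3 + 12·2 + 13·2 + 2·0 + 6·1 + 3 = 92
  C: 11·1 + 12·3 + 13·4 + 2·1 + 6·3 + 2 = 121
  D: 11·4 + 12·4 + 13·0 + 2·3 + 6·2 + 4 = 114
  E: 11·0 + 12·0 + 13·3 + 2·4 + 6·0 + 1 = 48
C has the highest total.

C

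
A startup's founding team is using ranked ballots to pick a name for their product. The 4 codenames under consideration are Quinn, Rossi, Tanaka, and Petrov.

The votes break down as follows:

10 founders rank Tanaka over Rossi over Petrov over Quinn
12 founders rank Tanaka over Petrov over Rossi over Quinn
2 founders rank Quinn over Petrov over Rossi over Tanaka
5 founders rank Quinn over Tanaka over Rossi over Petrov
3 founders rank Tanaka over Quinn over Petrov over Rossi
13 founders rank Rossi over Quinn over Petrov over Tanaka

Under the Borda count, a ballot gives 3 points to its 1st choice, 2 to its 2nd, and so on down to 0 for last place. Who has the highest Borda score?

Tanaka

Borda scores:
  Quinn: 10·0 + 12·0 + 2·3 + 5·3 + 3·2 + 13·2 = 53
  Rossi: 10·2 + 12·1 + 2·1 + 5·1 + 3·0 + 13·3 = 78
  Tanaka: 10·3 + 12·3 + 2·0 + 5·2 + 3·3 + 13·0 = 85
  Petrov: 10·1 + 12·2 + 2·2 + 5·0 + 3·1 + 13·1 = 54
Tanaka has the highest total.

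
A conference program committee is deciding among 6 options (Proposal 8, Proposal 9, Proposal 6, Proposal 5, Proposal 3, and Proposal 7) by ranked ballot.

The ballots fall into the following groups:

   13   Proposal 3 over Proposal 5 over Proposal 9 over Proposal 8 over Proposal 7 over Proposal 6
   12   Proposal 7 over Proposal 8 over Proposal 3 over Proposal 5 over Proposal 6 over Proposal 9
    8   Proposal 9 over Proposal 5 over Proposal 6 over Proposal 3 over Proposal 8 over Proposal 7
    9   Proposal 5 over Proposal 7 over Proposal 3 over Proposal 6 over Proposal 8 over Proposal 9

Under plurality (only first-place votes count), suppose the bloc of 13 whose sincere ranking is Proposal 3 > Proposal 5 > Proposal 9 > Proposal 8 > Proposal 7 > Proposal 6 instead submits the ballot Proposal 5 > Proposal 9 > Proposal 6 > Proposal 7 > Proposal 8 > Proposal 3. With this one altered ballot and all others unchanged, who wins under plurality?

First-place totals with the altered ballot: Proposal 8 0, Proposal 9 8, Proposal 6 0, Proposal 5 22, Proposal 3 0, Proposal 7 12.
The switch changes the winner from Proposal 3 to Proposal 5.

Proposal 5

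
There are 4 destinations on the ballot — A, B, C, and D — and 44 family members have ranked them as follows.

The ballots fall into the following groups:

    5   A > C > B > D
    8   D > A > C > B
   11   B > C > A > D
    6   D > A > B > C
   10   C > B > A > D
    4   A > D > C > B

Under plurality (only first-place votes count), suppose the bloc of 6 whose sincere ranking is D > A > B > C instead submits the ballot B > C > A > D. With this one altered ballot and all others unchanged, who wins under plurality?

B

First-place totals with the altered ballot: A 9, B 17, C 10, D 8.
The switch changes the winner from D to B.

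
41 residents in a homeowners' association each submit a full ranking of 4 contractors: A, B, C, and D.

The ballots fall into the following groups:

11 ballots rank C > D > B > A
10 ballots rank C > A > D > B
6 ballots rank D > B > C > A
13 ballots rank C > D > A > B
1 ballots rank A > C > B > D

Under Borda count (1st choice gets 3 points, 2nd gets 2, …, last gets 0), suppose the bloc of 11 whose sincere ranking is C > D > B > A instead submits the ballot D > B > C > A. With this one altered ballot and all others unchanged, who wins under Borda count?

C

Borda totals with the altered ballot: A 36, B 35, C 88, D 87.
The winner is unchanged: still C.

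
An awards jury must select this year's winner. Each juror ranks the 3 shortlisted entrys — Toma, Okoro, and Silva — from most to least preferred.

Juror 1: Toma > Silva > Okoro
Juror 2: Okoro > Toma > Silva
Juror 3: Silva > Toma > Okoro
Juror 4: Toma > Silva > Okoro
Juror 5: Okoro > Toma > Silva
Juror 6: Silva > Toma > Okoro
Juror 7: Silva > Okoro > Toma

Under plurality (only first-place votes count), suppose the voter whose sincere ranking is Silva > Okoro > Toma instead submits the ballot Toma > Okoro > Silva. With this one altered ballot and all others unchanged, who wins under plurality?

Toma

First-place totals with the altered ballot: Toma 3, Okoro 2, Silva 2.
The switch changes the winner from Silva to Toma.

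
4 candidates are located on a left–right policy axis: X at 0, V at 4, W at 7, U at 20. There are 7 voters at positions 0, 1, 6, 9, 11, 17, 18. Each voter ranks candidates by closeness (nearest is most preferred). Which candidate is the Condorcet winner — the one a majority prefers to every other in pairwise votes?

W

With single-peaked preferences on a line, the Condorcet winner is the candidate closest to the median voter.
The median voter (position 9) is closest to W at 7.
Check: W vs V — voters closer to W: 5 of 7.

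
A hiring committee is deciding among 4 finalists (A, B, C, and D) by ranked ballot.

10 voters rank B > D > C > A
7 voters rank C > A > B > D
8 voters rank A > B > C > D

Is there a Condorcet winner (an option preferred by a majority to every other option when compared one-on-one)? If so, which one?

Head-to-head results (25 voters total):
A vs B: A wins 15–10.
A vs C: C wins 17–8.
A vs D: A wins 15–10.
B vs C: B wins 18–7.
B vs D: B wins 25–0.
C vs D: C wins 15–10.
No candidate beats all others: A beats B beats C beats A, a majority cycle.

There is no Condorcet winner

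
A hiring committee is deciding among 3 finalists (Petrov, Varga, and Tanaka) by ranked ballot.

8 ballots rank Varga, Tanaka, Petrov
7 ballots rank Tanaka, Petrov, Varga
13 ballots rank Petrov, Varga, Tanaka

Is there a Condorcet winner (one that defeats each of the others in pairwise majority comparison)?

Head-to-head results (28 voters total):
Petrov vs Varga: Petrov wins 20–8.
Petrov vs Tanaka: Tanaka wins 15–13.
Varga vs Tanaka: Varga wins 21–7.
No candidate beats all others: Petrov beats Varga beats Tanaka beats Petrov, a majority cycle.

No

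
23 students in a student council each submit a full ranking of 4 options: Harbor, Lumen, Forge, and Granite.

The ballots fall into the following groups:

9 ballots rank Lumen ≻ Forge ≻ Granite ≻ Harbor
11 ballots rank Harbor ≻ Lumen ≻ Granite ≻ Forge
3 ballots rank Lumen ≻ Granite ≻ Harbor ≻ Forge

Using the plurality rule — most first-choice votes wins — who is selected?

Lumen

First-place vote totals:
  Harbor: 11
  Lumen: 12
  Forge: 0
  Granite: 0
Lumen has the most first-place votes.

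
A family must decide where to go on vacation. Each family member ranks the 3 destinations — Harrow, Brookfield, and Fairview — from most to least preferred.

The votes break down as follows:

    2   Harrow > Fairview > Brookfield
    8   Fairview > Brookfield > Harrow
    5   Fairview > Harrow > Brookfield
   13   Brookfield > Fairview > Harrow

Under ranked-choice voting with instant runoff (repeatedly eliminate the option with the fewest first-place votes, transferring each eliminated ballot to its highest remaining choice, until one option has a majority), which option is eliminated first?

Round 1: Brookfield 13, Fairview 13, Harrow 2. Harrow has the fewest and is eliminated.
Round 2: Fairview 15, Brookfield 13. Fairview has a majority.

Harrow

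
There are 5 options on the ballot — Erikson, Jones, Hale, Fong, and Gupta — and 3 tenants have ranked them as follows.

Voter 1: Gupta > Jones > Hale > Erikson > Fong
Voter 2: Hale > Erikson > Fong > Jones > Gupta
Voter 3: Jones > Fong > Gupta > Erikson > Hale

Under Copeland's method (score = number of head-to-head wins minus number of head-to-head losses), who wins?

Pairwise results:
  Erikson vs Jones: Jones wins 2–1.
  Erikson vs Hale: Hale wins 2–1.
  Erikson vs Fong: Erikson wins 2–1.
  Erikson vs Gupta: Gupta wins 2–1.
  Jones vs Hale: Jones wins 2–1.
  Jones vs Fong: Jones wins 2–1.
  Jones vs Gupta: Jones wins 2–1.
  Hale vs Fong: Hale wins 2–1.
  Hale vs Gupta: Gupta wins 2–1.
  Fong vs Gupta: Fong wins 2–1.
Copeland scores (wins − losses):
  Erikson: 1 − 3 = -2
  Jones: 4 − 0 = 4
  Hale: 2 − 2 = 0
  Fong: 1 − 3 = -2
  Gupta: 2 − 2 = 0
Jones has the best Copeland score.

Jones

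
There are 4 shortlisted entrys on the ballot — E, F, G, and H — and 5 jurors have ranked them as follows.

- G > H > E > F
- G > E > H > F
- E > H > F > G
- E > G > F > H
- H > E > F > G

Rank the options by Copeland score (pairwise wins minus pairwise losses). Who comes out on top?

Pairwise results:
  E vs F: E wins 5–0.
  E vs G: E wins 3–2.
  E vs H: E wins 3–2.
  F vs G: G wins 3–2.
  F vs H: H wins 4–1.
  G vs H: G wins 3–2.
Copeland scores (wins − losses):
  E: 3 − 0 = 3
  F: 0 − 3 = -3
  G: 2 − 1 = 1
  H: 1 − 2 = -1
E has the best Copeland score.

E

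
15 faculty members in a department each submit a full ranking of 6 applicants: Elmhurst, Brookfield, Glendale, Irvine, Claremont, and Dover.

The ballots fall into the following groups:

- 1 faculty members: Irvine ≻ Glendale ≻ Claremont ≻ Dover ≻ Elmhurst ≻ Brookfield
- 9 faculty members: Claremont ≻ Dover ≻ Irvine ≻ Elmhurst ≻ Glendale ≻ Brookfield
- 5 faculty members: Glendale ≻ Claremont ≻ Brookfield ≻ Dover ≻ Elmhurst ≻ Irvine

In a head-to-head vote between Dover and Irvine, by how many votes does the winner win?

13

Ballots ranking Dover above Irvine: 9+5 = 14.
Ballots ranking Irvine above Dover: 1.
Dover wins 14–1, a margin of 13.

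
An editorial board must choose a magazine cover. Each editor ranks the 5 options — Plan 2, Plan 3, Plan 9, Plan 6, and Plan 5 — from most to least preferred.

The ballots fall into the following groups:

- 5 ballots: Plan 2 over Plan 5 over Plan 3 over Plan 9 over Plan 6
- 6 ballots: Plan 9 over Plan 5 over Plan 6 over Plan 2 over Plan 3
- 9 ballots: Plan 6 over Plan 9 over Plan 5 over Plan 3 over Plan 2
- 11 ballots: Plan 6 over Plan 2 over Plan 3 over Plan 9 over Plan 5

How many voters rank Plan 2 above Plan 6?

Ballots ranking Plan 2 above Plan 6: 5.
Ballots ranking Plan 6 above Plan 2: 6+9+11 = 26.
So 5 of 31 voters prefer Plan 2 to Plan 6.

5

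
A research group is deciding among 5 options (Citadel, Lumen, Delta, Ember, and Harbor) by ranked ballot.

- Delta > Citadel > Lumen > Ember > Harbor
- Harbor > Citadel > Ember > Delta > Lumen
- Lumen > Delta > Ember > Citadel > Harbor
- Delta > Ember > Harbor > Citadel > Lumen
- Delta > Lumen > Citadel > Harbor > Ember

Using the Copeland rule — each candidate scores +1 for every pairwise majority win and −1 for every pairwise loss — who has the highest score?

Pairwise results:
  Citadel vs Lumen: Citadel wins 3–2.
  Citadel vs Delta: Delta wins 4–1.
  Citadel vs Ember: Citadel wins 3–2.
  Citadel vs Harbor: Citadel wins 3–2.
  Lumen vs Delta: Delta wins 4–1.
  Lumen vs Ember: Lumen wins 3–2.
  Lumen vs Harbor: Lumen wins 3–2.
  Delta vs Ember: Delta wins 4–1.
  Delta vs Harbor: Delta wins 4–1.
  Ember vs Harbor: Ember wins 3–2.
Copeland scores (wins − losses):
  Citadel: 3 − 1 = 2
  Lumen: 2 − 2 = 0
  Delta: 4 − 0 = 4
  Ember: 1 − 3 = -2
  Harbor: 0 − 4 = -4
Delta has the best Copeland score.

Delta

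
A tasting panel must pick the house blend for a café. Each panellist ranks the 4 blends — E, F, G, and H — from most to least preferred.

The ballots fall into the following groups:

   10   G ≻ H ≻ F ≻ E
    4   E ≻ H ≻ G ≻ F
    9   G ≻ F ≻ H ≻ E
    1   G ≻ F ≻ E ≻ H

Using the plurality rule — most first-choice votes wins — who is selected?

G

First-place vote totals:
  E: 4
  F: 0
  G: 20
  H: 0
G has the most first-place votes.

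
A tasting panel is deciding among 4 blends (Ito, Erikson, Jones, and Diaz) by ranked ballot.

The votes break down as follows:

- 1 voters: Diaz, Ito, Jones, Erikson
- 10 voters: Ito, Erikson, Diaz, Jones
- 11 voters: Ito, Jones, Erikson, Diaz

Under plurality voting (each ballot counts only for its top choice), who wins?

Ito

First-place vote totals:
  Ito: 21
  Erikson: 0
  Jones: 0
  Diaz: 1
Ito has the most first-place votes.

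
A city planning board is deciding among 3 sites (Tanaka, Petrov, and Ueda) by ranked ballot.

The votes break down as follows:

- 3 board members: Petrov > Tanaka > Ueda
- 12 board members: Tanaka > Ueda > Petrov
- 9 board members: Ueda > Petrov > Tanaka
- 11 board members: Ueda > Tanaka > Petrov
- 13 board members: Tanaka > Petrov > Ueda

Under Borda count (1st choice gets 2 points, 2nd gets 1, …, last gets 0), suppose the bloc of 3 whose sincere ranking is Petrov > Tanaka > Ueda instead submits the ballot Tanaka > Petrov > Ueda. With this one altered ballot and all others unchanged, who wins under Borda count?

Tanaka

Borda totals with the altered ballot: Tanaka 67, Petrov 25, Ueda 52.
The winner is unchanged: still Tanaka.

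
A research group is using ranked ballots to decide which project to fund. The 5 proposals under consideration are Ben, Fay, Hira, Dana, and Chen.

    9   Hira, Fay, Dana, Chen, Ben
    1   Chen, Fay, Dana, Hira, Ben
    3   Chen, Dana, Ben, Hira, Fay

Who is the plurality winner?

Hira

First-place vote totals:
  Ben: 0
  Fay: 0
  Hira: 9
  Dana: 0
  Chen: 4
Hira has the most first-place votes.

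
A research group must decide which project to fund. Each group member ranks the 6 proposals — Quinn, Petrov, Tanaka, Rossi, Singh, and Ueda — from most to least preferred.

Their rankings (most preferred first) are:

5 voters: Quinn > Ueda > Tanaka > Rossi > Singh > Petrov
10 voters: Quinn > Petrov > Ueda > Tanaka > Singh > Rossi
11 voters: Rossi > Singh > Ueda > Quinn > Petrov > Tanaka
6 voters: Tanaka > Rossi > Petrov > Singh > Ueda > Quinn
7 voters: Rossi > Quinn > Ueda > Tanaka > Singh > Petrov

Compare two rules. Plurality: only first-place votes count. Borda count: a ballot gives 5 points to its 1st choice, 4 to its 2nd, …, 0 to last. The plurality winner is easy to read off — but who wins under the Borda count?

Plurality first-place counts: Quinn 15, Petrov 0, Tanaka 6, Rossi 18, Singh 0, Ueda 0 → Rossi.
Borda totals: Quinn 125, Petrov 69, Tanaka 79, Rossi 124, Singh 78, Ueda 110 → Quinn.

Quinn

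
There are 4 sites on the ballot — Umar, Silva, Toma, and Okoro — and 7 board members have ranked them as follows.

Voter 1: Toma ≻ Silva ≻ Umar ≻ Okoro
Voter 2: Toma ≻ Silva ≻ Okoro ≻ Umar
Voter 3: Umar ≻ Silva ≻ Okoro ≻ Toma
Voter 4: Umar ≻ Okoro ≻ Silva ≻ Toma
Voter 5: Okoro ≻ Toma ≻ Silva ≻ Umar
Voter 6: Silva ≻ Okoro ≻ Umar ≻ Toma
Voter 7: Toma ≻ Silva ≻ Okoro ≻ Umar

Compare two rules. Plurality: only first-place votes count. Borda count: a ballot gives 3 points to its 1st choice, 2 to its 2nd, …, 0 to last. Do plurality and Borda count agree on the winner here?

No

Plurality first-place counts: Umar 2, Silva 1, Toma 3, Okoro 1 → Toma.
Borda totals: Umar 8, Silva 13, Toma 11, Okoro 10 → Silva.
The two rules disagree: plurality picks Toma, Borda picks Silva.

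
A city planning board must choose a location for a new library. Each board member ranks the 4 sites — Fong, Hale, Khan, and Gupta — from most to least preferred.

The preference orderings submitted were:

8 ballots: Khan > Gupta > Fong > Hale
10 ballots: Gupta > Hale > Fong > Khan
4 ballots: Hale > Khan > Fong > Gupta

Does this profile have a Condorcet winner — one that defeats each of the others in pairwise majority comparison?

Head-to-head results (22 voters total):
Fong vs Hale: Hale wins 14–8.
Fong vs Khan: Khan wins 12–10.
Fong vs Gupta: Gupta wins 18–4.
Hale vs Khan: Hale wins 14–8.
Hale vs Gupta: Gupta wins 18–4.
Khan vs Gupta: Khan wins 12–10.
No candidate beats all others: Hale beats Khan beats Gupta beats Hale, a majority cycle.

No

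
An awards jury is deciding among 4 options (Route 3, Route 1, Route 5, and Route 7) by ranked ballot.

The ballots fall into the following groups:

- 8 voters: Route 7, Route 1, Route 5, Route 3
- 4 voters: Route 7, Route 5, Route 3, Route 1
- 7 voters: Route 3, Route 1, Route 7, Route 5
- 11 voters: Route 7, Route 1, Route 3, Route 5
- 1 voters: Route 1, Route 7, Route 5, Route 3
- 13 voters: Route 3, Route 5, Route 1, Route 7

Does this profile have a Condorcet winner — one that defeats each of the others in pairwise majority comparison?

Yes

Head-to-head results (44 voters total):
Route 3 vs Route 1: Route 3 wins 24–20.
Route 3 vs Route 5: Route 3 wins 31–13.
Route 3 vs Route 7: Route 7 wins 24–20.
Route 1 vs Route 5: Route 1 wins 27–17.
Route 1 vs Route 7: Route 7 wins 23–21.
Route 5 vs Route 7: Route 7 wins 31–13.
Route 7 beats each rival — Route 3 (24–20), Route 1 (23–21), Route 5 (31–13) — so Route 7 is the Condorcet winner.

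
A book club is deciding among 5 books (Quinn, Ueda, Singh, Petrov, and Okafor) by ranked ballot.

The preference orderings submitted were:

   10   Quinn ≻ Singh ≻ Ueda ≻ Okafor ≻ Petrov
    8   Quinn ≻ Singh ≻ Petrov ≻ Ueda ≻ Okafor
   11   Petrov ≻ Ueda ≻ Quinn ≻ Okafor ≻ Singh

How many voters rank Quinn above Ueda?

Ballots ranking Quinn above Ueda: 10+8 = 18.
Ballots ranking Ueda above Quinn: 11.
So 18 of 29 voters prefer Quinn to Ueda.

18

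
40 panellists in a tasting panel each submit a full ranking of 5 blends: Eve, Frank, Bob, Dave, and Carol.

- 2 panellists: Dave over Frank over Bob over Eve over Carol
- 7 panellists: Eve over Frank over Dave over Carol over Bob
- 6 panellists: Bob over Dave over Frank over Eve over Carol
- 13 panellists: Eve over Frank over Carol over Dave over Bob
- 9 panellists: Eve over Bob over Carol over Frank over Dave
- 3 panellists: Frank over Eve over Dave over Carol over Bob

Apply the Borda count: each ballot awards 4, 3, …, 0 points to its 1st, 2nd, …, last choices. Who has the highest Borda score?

Eve

Borda scores:
  Eve: 2·1 + 7·4 + 6·1 + 13·4 + 9·4 + 3·3 = 133
  Frank: 2·3 + 7·3 + 6·2 + 13·3 + 9·1 + 3·4 = 99
  Bob: 2·2 + 7·0 + 6·4 + 13·0 + 9·3 + 3·0 = 55
  Dave: 2·4 + 7·2 + 6·3 + 13·1 + 9·0 + 3·2 = 59
  Carol: 2·0 + 7·1 + 6·0 + 13·2 + 9·2 + 3·1 = 54
Eve has the highest total.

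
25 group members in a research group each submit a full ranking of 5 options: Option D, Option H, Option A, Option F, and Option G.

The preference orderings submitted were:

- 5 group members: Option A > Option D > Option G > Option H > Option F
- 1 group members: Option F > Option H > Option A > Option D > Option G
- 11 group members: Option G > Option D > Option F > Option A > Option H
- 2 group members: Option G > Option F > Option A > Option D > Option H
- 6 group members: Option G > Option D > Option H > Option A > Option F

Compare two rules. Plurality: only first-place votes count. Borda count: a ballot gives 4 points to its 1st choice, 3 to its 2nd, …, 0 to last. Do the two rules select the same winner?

Yes

Plurality first-place counts: Option D 0, Option H 0, Option A 5, Option F 1, Option G 19 → Option G.
Borda totals: Option D 69, Option H 20, Option A 43, Option F 32, Option G 86 → Option G.
The two rules agree on Option G.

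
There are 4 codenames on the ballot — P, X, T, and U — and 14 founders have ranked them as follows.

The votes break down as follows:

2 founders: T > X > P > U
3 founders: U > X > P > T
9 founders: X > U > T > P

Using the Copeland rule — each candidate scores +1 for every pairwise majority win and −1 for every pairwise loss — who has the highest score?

X

Pairwise results:
  P vs X: X wins 14–0.
  P vs T: T wins 11–3.
  P vs U: U wins 12–2.
  X vs T: X wins 12–2.
  X vs U: X wins 11–3.
  T vs U: U wins 12–2.
Copeland scores (wins − losses):
  P: 0 − 3 = -3
  X: 3 − 0 = 3
  T: 1 − 2 = -1
  U: 2 − 1 = 1
X has the best Copeland score.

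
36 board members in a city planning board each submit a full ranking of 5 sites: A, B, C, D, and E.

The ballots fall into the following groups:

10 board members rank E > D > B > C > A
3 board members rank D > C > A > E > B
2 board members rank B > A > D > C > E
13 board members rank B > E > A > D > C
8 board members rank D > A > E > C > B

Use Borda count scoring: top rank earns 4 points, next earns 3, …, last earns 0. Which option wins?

Borda scores:
  A: 10·0 + 3·2 + 2·3 + 13·2 + 8·3 = 62
  B: 10·2 + 3·0 + 2·4 + 13·4 + 8·0 = 80
  C: 10·1 + 3·3 + 2·1 + 13·0 + 8·1 = 29
  D: 10·3 + 3·4 + 2·2 + 13·1 + 8·4 = 91
  E: 10·4 + 3·1 + 2·0 + 13·3 + 8·2 = 98
E has the highest total.

E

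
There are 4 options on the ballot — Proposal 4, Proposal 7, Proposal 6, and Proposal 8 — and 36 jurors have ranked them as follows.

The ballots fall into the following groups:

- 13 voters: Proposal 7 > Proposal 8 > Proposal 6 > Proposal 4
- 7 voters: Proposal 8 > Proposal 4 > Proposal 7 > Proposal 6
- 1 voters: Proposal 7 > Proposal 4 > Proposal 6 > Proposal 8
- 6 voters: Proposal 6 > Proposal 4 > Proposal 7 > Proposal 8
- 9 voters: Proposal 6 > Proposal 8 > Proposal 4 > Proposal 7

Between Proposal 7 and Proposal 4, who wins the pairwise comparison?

Proposal 4

Ballots ranking Proposal 7 above Proposal 4: 13+1 = 14.
Ballots ranking Proposal 4 above Proposal 7: 7+6+9 = 22.
Proposal 4 wins the head-to-head, 22–14.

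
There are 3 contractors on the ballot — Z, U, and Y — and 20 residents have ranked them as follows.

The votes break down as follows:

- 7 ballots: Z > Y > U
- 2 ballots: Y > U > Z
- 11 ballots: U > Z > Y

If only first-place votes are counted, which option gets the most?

U

First-place vote totals:
  Z: 7
  U: 11
  Y: 2
U has the most first-place votes.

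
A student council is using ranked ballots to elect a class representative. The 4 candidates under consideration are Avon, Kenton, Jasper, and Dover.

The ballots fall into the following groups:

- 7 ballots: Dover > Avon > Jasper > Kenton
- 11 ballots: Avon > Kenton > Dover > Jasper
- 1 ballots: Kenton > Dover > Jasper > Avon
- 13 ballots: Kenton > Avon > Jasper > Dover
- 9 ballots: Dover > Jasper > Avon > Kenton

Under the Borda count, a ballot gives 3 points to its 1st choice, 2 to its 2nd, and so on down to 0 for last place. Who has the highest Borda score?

Avon

Borda scores:
  Avon: 7·2 + 11·3 + 0 + 13·2 + 9·1 = 82
  Kenton: 7·0 + 11·2 + 3 + 13·3 + 9·0 = 64
  Jasper: 7·1 + 11·0 + 1 + 13·1 + 9·2 = 39
  Dover: 7·3 + 11·1 + 2 + 13·0 + 9·3 = 61
Avon has the highest total.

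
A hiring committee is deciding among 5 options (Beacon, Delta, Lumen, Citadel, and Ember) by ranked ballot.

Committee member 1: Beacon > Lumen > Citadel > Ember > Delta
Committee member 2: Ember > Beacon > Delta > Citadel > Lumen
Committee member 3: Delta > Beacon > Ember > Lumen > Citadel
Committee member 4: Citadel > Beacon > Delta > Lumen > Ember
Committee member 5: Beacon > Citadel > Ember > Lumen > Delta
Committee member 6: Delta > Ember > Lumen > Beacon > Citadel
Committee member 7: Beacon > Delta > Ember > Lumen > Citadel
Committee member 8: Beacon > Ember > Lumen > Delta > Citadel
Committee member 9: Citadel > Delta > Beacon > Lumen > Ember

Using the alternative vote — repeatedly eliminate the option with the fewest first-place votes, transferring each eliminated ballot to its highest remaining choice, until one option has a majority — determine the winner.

Round 1: Beacon 4, Delta 2, Citadel 2, Ember 1, Lumen 0. Lumen has the fewest and is eliminated.
Round 2: Beacon 4, Delta 2, Citadel 2, Ember 1. Ember has the fewest and is eliminated.
Round 3: Beacon 5, Delta 2, Citadel 2. Beacon has a majority.

Beacon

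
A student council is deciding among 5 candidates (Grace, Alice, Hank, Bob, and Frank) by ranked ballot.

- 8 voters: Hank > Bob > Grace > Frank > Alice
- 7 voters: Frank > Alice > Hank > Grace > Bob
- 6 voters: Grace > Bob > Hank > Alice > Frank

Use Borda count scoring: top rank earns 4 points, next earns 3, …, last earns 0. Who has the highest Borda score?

Borda scores:
  Grace: 8·2 + 7·1 + 6·4 = 47
  Alice: 8·0 + 7·3 + 6·1 = 27
  Hank: 8·4 + 7·2 + 6·2 = 58
  Bob: 8·3 + 7·0 + 6·3 = 42
  Frank: 8·1 + 7·4 + 6·0 = 36
Hank has the highest total.

Hank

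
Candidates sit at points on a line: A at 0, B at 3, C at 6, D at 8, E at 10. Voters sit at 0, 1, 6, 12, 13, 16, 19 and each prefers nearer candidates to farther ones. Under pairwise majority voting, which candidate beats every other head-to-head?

E

With single-peaked preferences on a line, the Condorcet winner is the candidate closest to the median voter.
The median voter (position 12) is closest to E at 10.
Check: E vs D — voters closer to E: 4 of 7.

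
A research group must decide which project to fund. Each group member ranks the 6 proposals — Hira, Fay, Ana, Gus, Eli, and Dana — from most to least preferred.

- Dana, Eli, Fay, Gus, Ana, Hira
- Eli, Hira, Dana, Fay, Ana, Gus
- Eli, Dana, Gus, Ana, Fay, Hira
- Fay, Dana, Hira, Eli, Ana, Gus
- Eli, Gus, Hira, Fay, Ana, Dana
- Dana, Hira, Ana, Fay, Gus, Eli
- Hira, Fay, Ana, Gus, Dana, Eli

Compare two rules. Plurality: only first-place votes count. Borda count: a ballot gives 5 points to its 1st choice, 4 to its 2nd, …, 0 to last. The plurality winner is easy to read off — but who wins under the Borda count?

Dana

Plurality first-place counts: Hira 1, Fay 1, Ana 0, Gus 0, Eli 3, Dana 2 → Eli.
Borda totals: Hira 19, Fay 19, Ana 12, Gus 12, Eli 21, Dana 22 → Dana.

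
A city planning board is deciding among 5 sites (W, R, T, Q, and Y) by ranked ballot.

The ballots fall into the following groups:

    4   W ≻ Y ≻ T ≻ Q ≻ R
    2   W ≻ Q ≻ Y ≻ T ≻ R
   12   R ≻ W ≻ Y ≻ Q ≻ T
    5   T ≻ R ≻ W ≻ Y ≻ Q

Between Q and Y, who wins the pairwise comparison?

Y

Ballots ranking Q above Y: 2.
Ballots ranking Y above Q: 4+12+5 = 21.
Y wins the head-to-head, 21–2.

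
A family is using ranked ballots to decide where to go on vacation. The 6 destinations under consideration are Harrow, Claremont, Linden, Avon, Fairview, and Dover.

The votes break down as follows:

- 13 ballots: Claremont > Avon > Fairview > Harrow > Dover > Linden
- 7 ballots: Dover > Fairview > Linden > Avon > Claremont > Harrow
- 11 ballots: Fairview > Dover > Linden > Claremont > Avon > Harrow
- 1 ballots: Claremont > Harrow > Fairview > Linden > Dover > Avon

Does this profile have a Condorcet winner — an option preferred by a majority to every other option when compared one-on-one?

Head-to-head results (32 voters total):
Harrow vs Claremont: Claremont wins 32–0.
Harrow vs Linden: Linden wins 18–14.
Harrow vs Avon: Avon wins 31–1.
Harrow vs Fairview: Fairview wins 31–1.
Harrow vs Dover: Dover wins 18–14.
Claremont vs Linden: Linden wins 18–14.
Claremont vs Avon: Claremont wins 25–7.
Claremont vs Fairview: Fairview wins 18–14.
Claremont vs Dover: Dover wins 18–14.
Linden vs Avon: Linden wins 19–13.
Linden vs Fairview: Fairview wins 32–0.
Linden vs Dover: Dover wins 31–1.
Avon vs Fairview: Fairview wins 19–13.
Avon vs Dover: Dover wins 19–13.
Fairview vs Dover: Fairview wins 25–7.
Fairview beats each rival — Harrow (31–1), Claremont (18–14), Linden (32–0), Avon (19–13), Dover (25–7) — so Fairview is the Condorcet winner.

Yes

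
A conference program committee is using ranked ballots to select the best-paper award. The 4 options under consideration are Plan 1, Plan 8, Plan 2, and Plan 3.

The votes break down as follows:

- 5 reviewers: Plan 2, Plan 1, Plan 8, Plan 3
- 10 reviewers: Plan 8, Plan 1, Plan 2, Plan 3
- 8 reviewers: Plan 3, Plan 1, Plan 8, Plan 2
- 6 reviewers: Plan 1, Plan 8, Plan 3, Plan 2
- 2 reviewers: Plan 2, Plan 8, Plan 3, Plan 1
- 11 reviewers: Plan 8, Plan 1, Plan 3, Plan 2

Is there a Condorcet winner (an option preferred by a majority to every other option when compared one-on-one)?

Yes

Head-to-head results (42 voters total):
Plan 1 vs Plan 8: Plan 8 wins 23–19.
Plan 1 vs Plan 2: Plan 1 wins 35–7.
Plan 1 vs Plan 3: Plan 1 wins 32–10.
Plan 8 vs Plan 2: Plan 8 wins 35–7.
Plan 8 vs Plan 3: Plan 8 wins 34–8.
Plan 2 vs Plan 3: Plan 3 wins 25–17.
Plan 8 beats each rival — Plan 1 (23–19), Plan 2 (35–7), Plan 3 (34–8) — so Plan 8 is the Condorcet winner.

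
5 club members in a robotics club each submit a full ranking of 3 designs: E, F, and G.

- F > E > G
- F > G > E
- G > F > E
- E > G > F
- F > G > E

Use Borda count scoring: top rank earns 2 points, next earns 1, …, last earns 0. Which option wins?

Borda scores:
  E: 1 + 0 + 0 + 2 + 0 = 3
  F: 2 + 2 + 1 + 0 + 2 = 7
  G: 0 + 1 + 2 + 1 + 1 = 5
F has the highest total.

F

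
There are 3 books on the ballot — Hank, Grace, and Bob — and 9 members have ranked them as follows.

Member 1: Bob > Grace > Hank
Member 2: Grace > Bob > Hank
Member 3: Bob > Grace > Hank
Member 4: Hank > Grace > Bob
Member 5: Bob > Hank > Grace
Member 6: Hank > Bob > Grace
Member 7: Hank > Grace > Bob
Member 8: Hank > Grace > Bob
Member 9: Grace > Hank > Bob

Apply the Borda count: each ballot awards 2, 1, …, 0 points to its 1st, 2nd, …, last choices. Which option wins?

Hank

Borda scores:
  Hank: 0 + 0 + 0 + 2 + 1 + 2 + 2 + 2 + 1 = 10
  Grace: 1 + 2 + 1 + 1 + 0 + 0 + 1 + 1 + 2 = 9
  Bob: 2 + 1 + 2 + 0 + 2 + 1 + 0 + 0 + 0 = 8
Hank has the highest total.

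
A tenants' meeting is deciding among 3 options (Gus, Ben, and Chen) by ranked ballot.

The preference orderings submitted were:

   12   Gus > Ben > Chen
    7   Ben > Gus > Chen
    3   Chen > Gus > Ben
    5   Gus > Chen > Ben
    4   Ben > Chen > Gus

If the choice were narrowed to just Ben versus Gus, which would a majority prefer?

Gus

Ballots ranking Ben above Gus: 7+4 = 11.
Ballots ranking Gus above Ben: 12+3+5 = 20.
Gus wins the head-to-head, 20–11.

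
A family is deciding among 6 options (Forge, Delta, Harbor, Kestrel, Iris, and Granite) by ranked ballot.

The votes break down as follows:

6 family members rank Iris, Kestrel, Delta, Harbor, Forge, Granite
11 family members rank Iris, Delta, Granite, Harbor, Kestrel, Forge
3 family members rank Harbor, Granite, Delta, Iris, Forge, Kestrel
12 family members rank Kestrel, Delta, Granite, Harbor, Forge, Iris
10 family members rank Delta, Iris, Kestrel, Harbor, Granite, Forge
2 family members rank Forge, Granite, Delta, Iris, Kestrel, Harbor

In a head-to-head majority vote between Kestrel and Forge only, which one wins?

Kestrel

Ballots ranking Kestrel above Forge: 6+11+12+10 = 39.
Ballots ranking Forge above Kestrel: 3+2 = 5.
Kestrel wins the head-to-head, 39–5.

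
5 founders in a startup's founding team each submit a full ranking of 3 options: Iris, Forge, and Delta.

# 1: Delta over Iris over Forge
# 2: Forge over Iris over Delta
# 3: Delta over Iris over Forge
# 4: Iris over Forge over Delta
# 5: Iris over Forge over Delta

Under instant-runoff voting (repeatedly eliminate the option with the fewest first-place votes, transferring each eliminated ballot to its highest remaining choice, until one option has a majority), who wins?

Iris

Round 1: Iris 2, Delta 2, Forge 1. Forge has the fewest and is eliminated.
Round 2: Iris 3, Delta 2. Iris has a majority.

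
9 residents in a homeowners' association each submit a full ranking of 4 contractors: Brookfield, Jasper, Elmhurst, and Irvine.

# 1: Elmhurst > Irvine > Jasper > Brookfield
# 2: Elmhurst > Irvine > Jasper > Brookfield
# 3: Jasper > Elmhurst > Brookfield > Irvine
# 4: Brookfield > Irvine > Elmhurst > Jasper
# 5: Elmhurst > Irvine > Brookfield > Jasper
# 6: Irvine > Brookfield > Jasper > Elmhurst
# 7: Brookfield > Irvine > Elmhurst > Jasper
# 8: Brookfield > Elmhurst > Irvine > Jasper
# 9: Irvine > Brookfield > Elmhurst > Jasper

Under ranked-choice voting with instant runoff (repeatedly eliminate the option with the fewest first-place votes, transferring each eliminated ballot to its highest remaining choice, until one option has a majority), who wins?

Round 1: Brookfield 3, Elmhurst 3, Irvine 2, Jasper 1. Jasper has the fewest and is eliminated.
Round 2: Elmhurst 4, Brookfield 3, Irvine 2. Irvine has the fewest and is eliminated.
Round 3: Brookfield 5, Elmhurst 4. Brookfield has a majority.

Brookfield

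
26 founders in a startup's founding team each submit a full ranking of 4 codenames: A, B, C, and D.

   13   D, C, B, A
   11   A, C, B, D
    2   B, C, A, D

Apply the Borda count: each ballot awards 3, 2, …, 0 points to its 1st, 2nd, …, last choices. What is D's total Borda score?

Borda scores:
  A: 13·0 + 11·3 + 2·1 = 35
  B: 13·1 + 11·1 + 2·3 = 30
  C: 13·2 + 11·2 + 2·2 = 52
  D: 13·3 + 11·0 + 2·0 = 39

39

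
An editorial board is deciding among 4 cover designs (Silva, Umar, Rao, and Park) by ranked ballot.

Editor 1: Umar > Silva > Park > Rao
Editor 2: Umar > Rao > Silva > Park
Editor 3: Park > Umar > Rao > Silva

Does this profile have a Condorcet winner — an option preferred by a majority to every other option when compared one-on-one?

Head-to-head results (3 voters total):
Silva vs Umar: Umar wins 3–0.
Silva vs Rao: Rao wins 2–1.
Silva vs Park: Silva wins 2–1.
Umar vs Rao: Umar wins 3–0.
Umar vs Park: Umar wins 2–1.
Rao vs Park: Park wins 2–1.
Umar beats each rival — Silva (3–0), Rao (3–0), Park (2–1) — so Umar is the Condorcet winner.

Yes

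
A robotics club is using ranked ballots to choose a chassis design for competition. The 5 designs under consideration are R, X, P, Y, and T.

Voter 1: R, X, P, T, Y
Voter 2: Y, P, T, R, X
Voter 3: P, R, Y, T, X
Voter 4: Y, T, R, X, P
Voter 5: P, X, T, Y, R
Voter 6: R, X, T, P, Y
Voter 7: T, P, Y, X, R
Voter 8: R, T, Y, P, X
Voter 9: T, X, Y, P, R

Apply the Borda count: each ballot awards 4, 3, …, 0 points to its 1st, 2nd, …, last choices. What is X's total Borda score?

14

Borda scores:
  R: 4 + 1 + 3 + 2 + 0 + 4 + 0 + 4 + 0 = 18
  X: 3 + 0 + 0 + 1 + 3 + 3 + 1 + 0 + 3 = 14
  P: 2 + 3 + 4 + 0 + 4 + 1 + 3 + 1 + 1 = 19
  Y: 0 + 4 + 2 + 4 + 1 + 0 + 2 + 2 + 2 = 17
  T: 1 + 2 + 1 + 3 + 2 + 2 + 4 + 3 + 4 = 22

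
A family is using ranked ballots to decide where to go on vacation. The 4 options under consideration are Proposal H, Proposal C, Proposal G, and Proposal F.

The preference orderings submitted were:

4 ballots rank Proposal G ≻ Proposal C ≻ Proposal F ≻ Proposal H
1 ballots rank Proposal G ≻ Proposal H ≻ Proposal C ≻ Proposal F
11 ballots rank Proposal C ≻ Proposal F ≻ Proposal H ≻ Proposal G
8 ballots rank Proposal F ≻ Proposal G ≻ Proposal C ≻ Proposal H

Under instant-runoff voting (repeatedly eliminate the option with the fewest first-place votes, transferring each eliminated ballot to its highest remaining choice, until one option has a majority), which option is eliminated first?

Proposal H

Round 1: Proposal C 11, Proposal F 8, Proposal G 5, Proposal H 0. Proposal H has the fewest and is eliminated.
Round 2: Proposal C 11, Proposal F 8, Proposal G 5. Proposal G has the fewest and is eliminated.
Round 3: Proposal C 16, Proposal F 8. Proposal C has a majority.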